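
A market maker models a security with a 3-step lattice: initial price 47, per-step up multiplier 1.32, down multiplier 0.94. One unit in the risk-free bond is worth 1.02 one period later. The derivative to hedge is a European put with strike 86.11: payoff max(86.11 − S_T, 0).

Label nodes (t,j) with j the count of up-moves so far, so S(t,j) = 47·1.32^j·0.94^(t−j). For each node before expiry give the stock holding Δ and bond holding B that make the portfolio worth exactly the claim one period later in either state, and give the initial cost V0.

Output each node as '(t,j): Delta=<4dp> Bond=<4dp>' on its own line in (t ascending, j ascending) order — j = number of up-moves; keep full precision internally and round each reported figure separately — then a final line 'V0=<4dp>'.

(0,0): Delta=-0.9476 Bond=78.8717
(1,0): Delta=-1.0000 Bond=82.7662
(1,1): Delta=-0.8075 Bond=71.7598
(2,0): Delta=-1.0000 Bond=84.4216
(2,1): Delta=-1.0000 Bond=84.4216
(2,2): Delta=-0.2934 Bond=31.0955
V0=34.3367

The replicating-portfolio and risk-neutral prices coincide; use p* = (1.02−0.94)/(1.32−0.94) = 0.2105 for the latter.
Payoff layer (t=3): V(3,0)=47.0726, V(3,1)=31.2915, V(3,2)=9.1308, V(3,3)=0.0000
(2,0): S=41.5292. Δ = (V_up−V_dn)/(S_up−S_dn) = (31.2915−47.0726)/(54.8185−39.0374) = -1.0000. V = [p*·31.2915 + (1−p*)·47.0726]/1.02 = 42.8924. B = V − Δ·S = 84.4216.
(2,1): S=58.3176. Δ = (V_up−V_dn)/(S_up−S_dn) = (9.1308−31.2915)/(76.9792−54.8185) = -1.0000. V = [p*·9.1308 + (1−p*)·31.2915]/1.02 = 26.1040. B = V − Δ·S = 84.4216.
(2,2): S=81.8928. Δ = (V_up−V_dn)/(S_up−S_dn) = (0.0000−9.1308)/(108.0985−76.9792) = -0.2934. V = [p*·0.0000 + (1−p*)·9.1308]/1.02 = 7.0672. B = V − Δ·S = 31.0955.
(1,0): S=44.1800. Δ = (V_up−V_dn)/(S_up−S_dn) = (26.1040−42.8924)/(58.3176−41.5292) = -1.0000. V = [p*·26.1040 + (1−p*)·42.8924]/1.02 = 38.5862. B = V − Δ·S = 82.7662.
(1,1): S=62.0400. Δ = (V_up−V_dn)/(S_up−S_dn) = (7.0672−26.1040)/(81.8928−58.3176) = -0.8075. V = [p*·7.0672 + (1−p*)·26.1040]/1.02 = 21.6630. B = V − Δ·S = 71.7598.
(0,0): S=47.0000. Δ = (V_up−V_dn)/(S_up−S_dn) = (21.6630−38.5862)/(62.0400−44.1800) = -0.9476. V = [p*·21.6630 + (1−p*)·38.5862]/1.02 = 34.3367. B = V − Δ·S = 78.8717.
The time-0 hedge costs 34.3367, which is the no-arbitrage price.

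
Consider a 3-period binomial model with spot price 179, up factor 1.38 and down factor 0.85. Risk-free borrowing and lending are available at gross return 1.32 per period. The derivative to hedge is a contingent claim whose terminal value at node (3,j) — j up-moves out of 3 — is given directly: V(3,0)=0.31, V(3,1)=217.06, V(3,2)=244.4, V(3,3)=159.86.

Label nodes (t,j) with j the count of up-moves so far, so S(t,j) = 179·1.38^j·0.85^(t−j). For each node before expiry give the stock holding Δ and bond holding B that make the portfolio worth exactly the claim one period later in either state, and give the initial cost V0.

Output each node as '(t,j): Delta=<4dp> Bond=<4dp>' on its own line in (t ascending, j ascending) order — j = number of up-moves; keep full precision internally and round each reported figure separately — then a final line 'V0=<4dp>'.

Since d<R<u, set p* = (R−d)/(u−d) = 0.8868; price each node as the discounted p*-expectation of its children.
At expiry t=3: V(3,0)=0.3100, V(3,1)=217.0600, V(3,2)=244.4000, V(3,3)=159.8600
(2,0): S=129.3275. Δ = (V_up−V_dn)/(S_up−S_dn) = (217.0600−0.3100)/(178.4719−109.9284) = 3.1622. V = [p*·217.0600 + (1−p*)·0.3100]/1.32 = 145.8502. B = V − Δ·S = -263.1121.
(2,1): S=209.9670. Δ = (V_up−V_dn)/(S_up−S_dn) = (244.4000−217.0600)/(289.7545−178.4719) = 0.2457. V = [p*·244.4000 + (1−p*)·217.0600]/1.32 = 182.8067. B = V − Δ·S = 131.2218.
(2,2): S=340.8876. Δ = (V_up−V_dn)/(S_up−S_dn) = (159.8600−244.4000)/(470.4249−289.7545) = -0.4679. V = [p*·159.8600 + (1−p*)·244.4000]/1.32 = 128.3565. B = V − Δ·S = 287.8659.
(1,0): S=152.1500. Δ = (V_up−V_dn)/(S_up−S_dn) = (182.8067−145.8502)/(209.9670−129.3275) = 0.4583. V = [p*·182.8067 + (1−p*)·145.8502]/1.32 = 135.3204. B = V − Δ·S = 65.5911.
(1,1): S=247.0200. Δ = (V_up−V_dn)/(S_up−S_dn) = (128.3565−182.8067)/(340.8876−209.9670) = -0.4159. V = [p*·128.3565 + (1−p*)·182.8067]/1.32 = 101.9096. B = V − Δ·S = 204.6459.
(0,0): S=179.0000. Δ = (V_up−V_dn)/(S_up−S_dn) = (101.9096−135.3204)/(247.0200−152.1500) = -0.3522. V = [p*·101.9096 + (1−p*)·135.3204]/1.32 = 80.0697. B = V − Δ·S = 143.1090.
Check: Δ(0,0)·S0 + B(0,0) = 80.0697 = V0.

(0,0): Delta=-0.3522 Bond=143.1090
(1,0): Delta=0.4583 Bond=65.5911
(1,1): Delta=-0.4159 Bond=204.6459
(2,0): Delta=3.1622 Bond=-263.1121
(2,1): Delta=0.2457 Bond=131.2218
(2,2): Delta=-0.4679 Bond=287.8659
V0=80.0697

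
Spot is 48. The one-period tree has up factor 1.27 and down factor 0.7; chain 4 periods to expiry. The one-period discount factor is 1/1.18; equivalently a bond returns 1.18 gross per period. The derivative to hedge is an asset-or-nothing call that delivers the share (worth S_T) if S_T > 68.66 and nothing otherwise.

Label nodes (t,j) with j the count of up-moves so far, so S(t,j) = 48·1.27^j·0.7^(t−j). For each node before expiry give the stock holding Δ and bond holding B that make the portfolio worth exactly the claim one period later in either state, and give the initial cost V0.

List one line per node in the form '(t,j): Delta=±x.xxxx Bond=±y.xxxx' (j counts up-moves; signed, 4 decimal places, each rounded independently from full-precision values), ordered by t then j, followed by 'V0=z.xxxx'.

Since d<R<u, set p* = (R−d)/(u−d) = 0.8421; price each node as the discounted p*-expectation of its children.
Terminal values V(4,·): V(4,0)=0.0000, V(4,1)=0.0000, V(4,2)=0.0000, V(4,3)=68.8257, V(4,4)=124.8694
(3,0): S=16.4640. Δ = (V_up−V_dn)/(S_up−S_dn) = (0.0000−0.0000)/(20.9093−11.5248) = 0.0000. V = [p*·0.0000 + (1−p*)·0.0000]/1.18 = 0.0000. B = V − Δ·S = 0.0000.
(3,1): S=29.8704. Δ = (V_up−V_dn)/(S_up−S_dn) = (0.0000−0.0000)/(37.9354−20.9093) = 0.0000. V = [p*·0.0000 + (1−p*)·0.0000]/1.18 = 0.0000. B = V − Δ·S = 0.0000.
(3,2): S=54.1934. Δ = (V_up−V_dn)/(S_up−S_dn) = (68.8257−0.0000)/(68.8257−37.9354) = 2.2281. V = [p*·68.8257 + (1−p*)·0.0000]/1.18 = 49.1173. B = V − Δ·S = -71.6295.
(3,3): S=98.3224. Δ = (V_up−V_dn)/(S_up−S_dn) = (124.8694−68.8257)/(124.8694−68.8257) = 1.0000. V = [p*·124.8694 + (1−p*)·68.8257]/1.18 = 98.3224. B = V − Δ·S = 0.0000.
(2,0): S=23.5200. Δ = (V_up−V_dn)/(S_up−S_dn) = (0.0000−0.0000)/(29.8704−16.4640) = 0.0000. V = [p*·0.0000 + (1−p*)·0.0000]/1.18 = 0.0000. B = V − Δ·S = 0.0000.
(2,1): S=42.6720. Δ = (V_up−V_dn)/(S_up−S_dn) = (49.1173−0.0000)/(54.1934−29.8704) = 2.0194. V = [p*·49.1173 + (1−p*)·0.0000]/1.18 = 35.0525. B = V − Δ·S = -51.1183.
(2,2): S=77.4192. Δ = (V_up−V_dn)/(S_up−S_dn) = (98.3224−49.1173)/(98.3224−54.1934) = 1.1150. V = [p*·98.3224 + (1−p*)·49.1173]/1.18 = 76.7400. B = V − Δ·S = -9.5847.
(1,0): S=33.6000. Δ = (V_up−V_dn)/(S_up−S_dn) = (35.0525−0.0000)/(42.6720−23.5200) = 1.8302. V = [p*·35.0525 + (1−p*)·0.0000]/1.18 = 25.0152. B = V − Δ·S = -36.4805.
(1,1): S=60.9600. Δ = (V_up−V_dn)/(S_up−S_dn) = (76.7400−35.0525)/(77.4192−42.6720) = 1.1997. V = [p*·76.7400 + (1−p*)·35.0525]/1.18 = 59.4557. B = V − Δ·S = -13.6802.
(0,0): S=48.0000. Δ = (V_up−V_dn)/(S_up−S_dn) = (59.4557−25.0152)/(60.9600−33.6000) = 1.2588. V = [p*·59.4557 + (1−p*)·25.0152]/1.18 = 45.7777. B = V − Δ·S = -14.6443.
The time-0 hedge costs 45.7777, which is the no-arbitrage price.

(0,0): Delta=1.2588 Bond=-14.6443
(1,0): Delta=1.8302 Bond=-36.4805
(1,1): Delta=1.1997 Bond=-13.6802
(2,0): Delta=0.0000 Bond=0.0000
(2,1): Delta=2.0194 Bond=-51.1183
(2,2): Delta=1.1150 Bond=-9.5847
(3,0): Delta=0.0000 Bond=0.0000
(3,1): Delta=0.0000 Bond=0.0000
(3,2): Delta=2.2281 Bond=-71.6295
(3,3): Delta=1.0000 Bond=0.0000
V0=45.7777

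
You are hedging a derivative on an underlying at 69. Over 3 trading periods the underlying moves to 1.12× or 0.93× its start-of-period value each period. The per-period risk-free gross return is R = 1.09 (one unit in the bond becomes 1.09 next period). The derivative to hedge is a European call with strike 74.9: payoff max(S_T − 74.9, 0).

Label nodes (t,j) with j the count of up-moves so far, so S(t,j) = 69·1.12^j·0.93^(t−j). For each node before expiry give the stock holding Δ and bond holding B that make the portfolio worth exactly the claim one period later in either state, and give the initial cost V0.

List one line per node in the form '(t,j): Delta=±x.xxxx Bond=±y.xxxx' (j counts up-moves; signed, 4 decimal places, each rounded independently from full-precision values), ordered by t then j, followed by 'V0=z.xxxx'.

(0,0): Delta=0.8442 Bond=-46.6377
(1,0): Delta=0.3545 Bond=-19.4102
(1,1): Delta=0.9205 Bond=-56.7273
(2,0): Delta=0.0000 Bond=0.0000
(2,1): Delta=0.4097 Bond=-25.1241
(2,2): Delta=1.0000 Bond=-68.7156
V0=11.6144

Since d<R<u, set p* = (R−d)/(u−d) = 0.8421; price each node as the discounted p*-expectation of its children.
Terminal payoffs: V(3,0)=0.0000, V(3,1)=0.0000, V(3,2)=5.5948, V(3,3)=22.0400
Node (2,0) S=59.6781: V=(p*·0.0000+(1−p*)·0.0000)/1.09=0.0000; Δ=(0.0000−0.0000)/(66.8395−55.5006)=0.0000; B=V−Δ·S=0.0000
Node (2,1) S=71.8704: V=(p*·5.5948+(1−p*)·0.0000)/1.09=4.3224; Δ=(5.5948−0.0000)/(80.4948−66.8395)=0.4097; B=V−Δ·S=-25.1241
Node (2,2) S=86.5536: V=(p*·22.0400+(1−p*)·5.5948)/1.09=17.8380; Δ=(22.0400−5.5948)/(96.9400−80.4948)=1.0000; B=V−Δ·S=-68.7156
Node (1,0) S=64.1700: V=(p*·4.3224+(1−p*)·0.0000)/1.09=3.3394; Δ=(4.3224−0.0000)/(71.8704−59.6781)=0.3545; B=V−Δ·S=-19.4102
Node (1,1) S=77.2800: V=(p*·17.8380+(1−p*)·4.3224)/1.09=14.4073; Δ=(17.8380−4.3224)/(86.5536−71.8704)=0.9205; B=V−Δ·S=-56.7273
Node (0,0) S=69.0000: V=(p*·14.4073+(1−p*)·3.3394)/1.09=11.6144; Δ=(14.4073−3.3394)/(77.2800−64.1700)=0.8442; B=V−Δ·S=-46.6377
Root portfolio cost Δ·69+B reproduces V0=11.6144.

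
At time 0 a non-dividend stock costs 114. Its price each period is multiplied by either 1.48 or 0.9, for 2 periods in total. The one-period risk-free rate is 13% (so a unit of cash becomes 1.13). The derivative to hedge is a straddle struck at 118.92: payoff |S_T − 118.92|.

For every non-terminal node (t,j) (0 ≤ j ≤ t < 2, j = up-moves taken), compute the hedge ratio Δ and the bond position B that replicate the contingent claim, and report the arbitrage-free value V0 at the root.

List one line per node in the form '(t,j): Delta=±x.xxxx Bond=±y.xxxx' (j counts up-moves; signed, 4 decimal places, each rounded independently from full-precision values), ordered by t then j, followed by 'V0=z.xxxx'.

Since d<R<u, set p* = (R−d)/(u−d) = 0.3966; price each node as the discounted p*-expectation of its children.
Terminal payoffs: V(2,0)=26.5800, V(2,1)=32.9280, V(2,2)=130.7856
(1,0): S=102.6000. Δ = (V_up−V_dn)/(S_up−S_dn) = (32.9280−26.5800)/(151.8480−92.3400) = 0.1067. V = [p*·32.9280 + (1−p*)·26.5800]/1.13 = 25.7498. B = V − Δ·S = 14.8050.
(1,1): S=168.7200. Δ = (V_up−V_dn)/(S_up−S_dn) = (130.7856−32.9280)/(249.7056−151.8480) = 1.0000. V = [p*·130.7856 + (1−p*)·32.9280]/1.13 = 63.4811. B = V − Δ·S = -105.2389.
(0,0): S=114.0000. Δ = (V_up−V_dn)/(S_up−S_dn) = (63.4811−25.7498)/(168.7200−102.6000) = 0.5706. V = [p*·63.4811 + (1−p*)·25.7498]/1.13 = 36.0285. B = V − Δ·S = -29.0253.
Each (Δ,B) replicates both successor values, so the strategy is self-financing and V0 is arbitrage-free.

(0,0): Delta=0.5706 Bond=-29.0253
(1,0): Delta=0.1067 Bond=14.8050
(1,1): Delta=1.0000 Bond=-105.2389
V0=36.0285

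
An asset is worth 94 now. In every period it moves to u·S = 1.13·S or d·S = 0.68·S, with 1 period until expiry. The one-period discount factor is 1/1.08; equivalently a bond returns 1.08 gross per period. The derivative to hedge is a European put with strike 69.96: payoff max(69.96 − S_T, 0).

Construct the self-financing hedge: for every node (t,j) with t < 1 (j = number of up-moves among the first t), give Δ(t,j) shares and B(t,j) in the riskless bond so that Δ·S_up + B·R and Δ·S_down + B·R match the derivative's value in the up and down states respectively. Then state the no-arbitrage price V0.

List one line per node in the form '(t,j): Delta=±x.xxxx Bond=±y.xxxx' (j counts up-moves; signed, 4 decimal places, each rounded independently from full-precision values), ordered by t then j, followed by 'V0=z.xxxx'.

Risk-neutral probability p* = (R−d)/(u−d) = (1.08−0.68)/(1.13−0.68) = 0.8889.
Payoff layer (t=1): V(1,0)=6.0400, V(1,1)=0.0000
  t=0,j=0: stock 94.0000 → up 106.2200 (V=0.0000), down 63.9200 (V=6.0400). Price 0.6214; hedge Δ=-0.1428, bond B=14.0436.
Check: Δ(0,0)·S0 + B(0,0) = 0.6214 = V0.

(0,0): Delta=-0.1428 Bond=14.0436
V0=0.6214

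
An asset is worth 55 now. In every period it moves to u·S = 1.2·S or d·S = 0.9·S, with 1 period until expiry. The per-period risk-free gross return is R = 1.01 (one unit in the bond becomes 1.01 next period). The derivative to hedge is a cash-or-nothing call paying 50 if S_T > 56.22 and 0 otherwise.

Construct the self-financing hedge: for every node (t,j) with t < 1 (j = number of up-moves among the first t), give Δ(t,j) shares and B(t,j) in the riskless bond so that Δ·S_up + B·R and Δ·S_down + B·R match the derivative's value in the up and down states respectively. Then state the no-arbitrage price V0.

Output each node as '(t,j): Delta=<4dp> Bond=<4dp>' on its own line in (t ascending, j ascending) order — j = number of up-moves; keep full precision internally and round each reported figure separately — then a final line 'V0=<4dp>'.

(0,0): Delta=3.0303 Bond=-148.5149
V0=18.1518

Risk-neutral probability p* = (R−d)/(u−d) = (1.01−0.9)/(1.2−0.9) = 0.3667.
At expiry t=1: V(1,0)=0.0000, V(1,1)=50.0000
  t=0,j=0: stock 55.0000 → up 66.0000 (V=50.0000), down 49.5000 (V=0.0000). Price 18.1518; hedge Δ=3.0303, bond B=-148.5149.
Self-financing check: at every node Δ·S+B equals the discounted successor values.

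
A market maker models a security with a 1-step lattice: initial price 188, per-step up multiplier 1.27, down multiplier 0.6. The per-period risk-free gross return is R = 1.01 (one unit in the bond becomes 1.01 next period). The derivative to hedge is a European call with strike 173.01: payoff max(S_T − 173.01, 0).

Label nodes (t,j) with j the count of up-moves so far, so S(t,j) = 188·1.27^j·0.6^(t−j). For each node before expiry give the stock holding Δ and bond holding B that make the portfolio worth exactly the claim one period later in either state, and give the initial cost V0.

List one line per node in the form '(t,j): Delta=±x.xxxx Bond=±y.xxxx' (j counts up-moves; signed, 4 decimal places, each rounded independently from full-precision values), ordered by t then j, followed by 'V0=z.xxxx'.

Under the risk-neutral measure, an up-move has probability p* = (R−d)/(u−d) = 0.6119 and values discount at R = 1.01.
Payoff layer (t=1): V(1,0)=0.0000, V(1,1)=65.7500
(0,0): S=188.0000. Δ = (V_up−V_dn)/(S_up−S_dn) = (65.7500−0.0000)/(238.7600−112.8000) = 0.5220. V = [p*·65.7500 + (1−p*)·0.0000]/1.01 = 39.8367. B = V − Δ·S = -58.2976.
Check: Δ(0,0)·S0 + B(0,0) = 39.8367 = V0.

(0,0): Delta=0.5220 Bond=-58.2976
V0=39.8367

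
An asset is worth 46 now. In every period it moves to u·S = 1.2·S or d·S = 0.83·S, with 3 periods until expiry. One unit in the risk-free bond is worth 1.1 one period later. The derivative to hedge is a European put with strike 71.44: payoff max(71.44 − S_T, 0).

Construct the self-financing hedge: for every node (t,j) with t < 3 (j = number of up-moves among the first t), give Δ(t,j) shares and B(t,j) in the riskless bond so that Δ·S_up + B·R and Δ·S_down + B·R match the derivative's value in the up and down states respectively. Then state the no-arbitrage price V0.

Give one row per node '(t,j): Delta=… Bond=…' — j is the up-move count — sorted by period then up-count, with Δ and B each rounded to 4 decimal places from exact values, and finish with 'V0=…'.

(0,0): Delta=-0.7919 Bond=46.4511
(1,0): Delta=-1.0000 Bond=59.0413
(1,1): Delta=-0.7386 Bond=48.1535
(2,0): Delta=-1.0000 Bond=64.9455
(2,1): Delta=-1.0000 Bond=64.9455
(2,2): Delta=-0.6716 Bond=48.5331
V0=10.0235

Under the risk-neutral measure, an up-move has probability p* = (R−d)/(u−d) = 0.7297 and values discount at R = 1.1.
Terminal values V(3,·): V(3,0)=45.1378, V(3,1)=33.4127, V(3,2)=16.4608, V(3,3)=0.0000
Node (2,0) S=31.6894: V=(p*·33.4127+(1−p*)·45.1378)/1.1=33.2561; Δ=(33.4127−45.1378)/(38.0273−26.3022)=-1.0000; B=V−Δ·S=64.9455
Node (2,1) S=45.8160: V=(p*·16.4608+(1−p*)·33.4127)/1.1=19.1295; Δ=(16.4608−33.4127)/(54.9792−38.0273)=-1.0000; B=V−Δ·S=64.9455
Node (2,2) S=66.2400: V=(p*·0.0000+(1−p*)·16.4608)/1.1=4.0444; Δ=(0.0000−16.4608)/(79.4880−54.9792)=-0.6716; B=V−Δ·S=48.5331
Node (1,0) S=38.1800: V=(p*·19.1295+(1−p*)·33.2561)/1.1=20.8613; Δ=(19.1295−33.2561)/(45.8160−31.6894)=-1.0000; B=V−Δ·S=59.0413
Node (1,1) S=55.2000: V=(p*·4.0444+(1−p*)·19.1295)/1.1=7.3831; Δ=(4.0444−19.1295)/(66.2400−45.8160)=-0.7386; B=V−Δ·S=48.1535
Node (0,0) S=46.0000: V=(p*·7.3831+(1−p*)·20.8613)/1.1=10.0235; Δ=(7.3831−20.8613)/(55.2000−38.1800)=-0.7919; B=V−Δ·S=46.4511
Root portfolio cost Δ·46+B reproduces V0=10.0235.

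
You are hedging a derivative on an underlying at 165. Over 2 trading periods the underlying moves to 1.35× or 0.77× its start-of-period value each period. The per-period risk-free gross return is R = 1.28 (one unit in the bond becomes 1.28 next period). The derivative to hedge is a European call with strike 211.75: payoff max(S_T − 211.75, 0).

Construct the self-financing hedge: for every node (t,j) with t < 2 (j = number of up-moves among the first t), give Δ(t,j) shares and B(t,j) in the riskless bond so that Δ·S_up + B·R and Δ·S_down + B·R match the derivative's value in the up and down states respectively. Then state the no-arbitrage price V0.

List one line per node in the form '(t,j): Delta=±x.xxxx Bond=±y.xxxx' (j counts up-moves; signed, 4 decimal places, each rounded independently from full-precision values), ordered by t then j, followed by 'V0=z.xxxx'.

Since d<R<u, set p* = (R−d)/(u−d) = 0.8793; price each node as the discounted p*-expectation of its children.
At expiry t=2: V(2,0)=0.0000, V(2,1)=0.0000, V(2,2)=88.9625
(1,0): S=127.0500. Δ = (V_up−V_dn)/(S_up−S_dn) = (0.0000−0.0000)/(171.5175−97.8285) = 0.0000. V = [p*·0.0000 + (1−p*)·0.0000]/1.28 = 0.0000. B = V − Δ·S = 0.0000.
(1,1): S=222.7500. Δ = (V_up−V_dn)/(S_up−S_dn) = (88.9625−0.0000)/(300.7125−171.5175) = 0.6886. V = [p*·88.9625 + (1−p*)·0.0000]/1.28 = 61.1138. B = V − Δ·S = -92.2698.
(0,0): S=165.0000. Δ = (V_up−V_dn)/(S_up−S_dn) = (61.1138−0.0000)/(222.7500−127.0500) = 0.6386. V = [p*·61.1138 + (1−p*)·0.0000]/1.28 = 41.9828. B = V − Δ·S = -63.3858.
The time-0 hedge costs 41.9828, which is the no-arbitrage price.

(0,0): Delta=0.6386 Bond=-63.3858
(1,0): Delta=0.0000 Bond=0.0000
(1,1): Delta=0.6886 Bond=-92.2698
V0=41.9828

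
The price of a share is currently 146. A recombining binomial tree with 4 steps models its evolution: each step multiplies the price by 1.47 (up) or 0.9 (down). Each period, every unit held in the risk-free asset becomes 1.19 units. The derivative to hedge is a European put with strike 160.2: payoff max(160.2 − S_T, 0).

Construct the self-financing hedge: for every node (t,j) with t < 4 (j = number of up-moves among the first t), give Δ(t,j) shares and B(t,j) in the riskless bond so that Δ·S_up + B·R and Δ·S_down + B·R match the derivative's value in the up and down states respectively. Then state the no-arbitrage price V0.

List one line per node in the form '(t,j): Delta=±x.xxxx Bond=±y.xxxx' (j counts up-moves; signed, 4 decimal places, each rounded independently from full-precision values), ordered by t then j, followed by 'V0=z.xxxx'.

No-arbitrage ⇒ martingale measure with p* = (R−d)/(u−d) = 0.5088.
At expiry t=4: V(4,0)=64.4094, V(4,1)=3.7420, V(4,2)=0.0000, V(4,3)=0.0000, V(4,4)=0.0000
  t=3,j=0: stock 106.4340 → up 156.4580 (V=3.7420), down 95.7906 (V=64.4094). Price 28.1878; hedge Δ=-1.0000, bond B=134.6218.
  t=3,j=1: stock 173.8422 → up 255.5480 (V=0.0000), down 156.4580 (V=3.7420). Price 1.5447; hedge Δ=-0.0378, bond B=8.1096.
  t=3,j=2: stock 283.9423 → up 417.3951 (V=0.0000), down 255.5480 (V=0.0000). Price 0.0000; hedge Δ=0.0000, bond B=0.0000.
  t=3,j=3: stock 463.7724 → up 681.7454 (V=0.0000), down 417.3951 (V=0.0000). Price 0.0000; hedge Δ=0.0000, bond B=0.0000.
  t=2,j=0: stock 118.2600 → up 173.8422 (V=1.5447), down 106.4340 (V=28.1878). Price 12.2963; hedge Δ=-0.3953, bond B=59.0386.
  t=2,j=1: stock 193.1580 → up 283.9423 (V=0.0000), down 173.8422 (V=1.5447). Price 0.6376; hedge Δ=-0.0140, bond B=3.3476.
  t=2,j=2: stock 315.4914 → up 463.7724 (V=0.0000), down 283.9423 (V=0.0000). Price 0.0000; hedge Δ=0.0000, bond B=0.0000.
  t=1,j=0: stock 131.4000 → up 193.1580 (V=0.6376), down 118.2600 (V=12.2963). Price 5.3485; hedge Δ=-0.1557, bond B=25.8022.
  t=1,j=1: stock 214.6200 → up 315.4914 (V=0.0000), down 193.1580 (V=0.6376). Price 0.2632; hedge Δ=-0.0052, bond B=1.3819.
  t=0,j=0: stock 146.0000 → up 214.6200 (V=0.2632), down 131.4000 (V=5.3485). Price 2.3204; hedge Δ=-0.0611, bond B=11.2419.
Check: Δ(0,0)·S0 + B(0,0) = 2.3204 = V0.

(0,0): Delta=-0.0611 Bond=11.2419
(1,0): Delta=-0.1557 Bond=25.8022
(1,1): Delta=-0.0052 Bond=1.3819
(2,0): Delta=-0.3953 Bond=59.0386
(2,1): Delta=-0.0140 Bond=3.3476
(2,2): Delta=0.0000 Bond=0.0000
(3,0): Delta=-1.0000 Bond=134.6218
(3,1): Delta=-0.0378 Bond=8.1096
(3,2): Delta=0.0000 Bond=0.0000
(3,3): Delta=0.0000 Bond=0.0000
V0=2.3204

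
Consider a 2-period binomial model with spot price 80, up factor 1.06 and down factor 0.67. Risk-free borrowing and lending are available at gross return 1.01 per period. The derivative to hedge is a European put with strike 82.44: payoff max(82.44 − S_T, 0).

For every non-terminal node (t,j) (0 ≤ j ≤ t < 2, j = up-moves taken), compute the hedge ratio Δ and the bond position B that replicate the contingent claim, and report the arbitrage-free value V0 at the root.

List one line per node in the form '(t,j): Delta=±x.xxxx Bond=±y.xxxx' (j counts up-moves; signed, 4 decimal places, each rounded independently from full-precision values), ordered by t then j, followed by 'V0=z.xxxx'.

(0,0): Delta=-0.7939 Bond=69.8805
(1,0): Delta=-1.0000 Bond=81.6238
(1,1): Delta=-0.7748 Bond=68.9552
V0=6.3647

Under the risk-neutral measure, an up-move has probability p* = (R−d)/(u−d) = 0.8718 and values discount at R = 1.01.
Terminal values V(2,·): V(2,0)=46.5280, V(2,1)=25.6240, V(2,2)=0.0000
Node (1,0) S=53.6000: V=(p*·25.6240+(1−p*)·46.5280)/1.01=28.0238; Δ=(25.6240−46.5280)/(56.8160−35.9120)=-1.0000; B=V−Δ·S=81.6238
Node (1,1) S=84.8000: V=(p*·0.0000+(1−p*)·25.6240)/1.01=3.2526; Δ=(0.0000−25.6240)/(89.8880−56.8160)=-0.7748; B=V−Δ·S=68.9552
Node (0,0) S=80.0000: V=(p*·3.2526+(1−p*)·28.0238)/1.01=6.3647; Δ=(3.2526−28.0238)/(84.8000−53.6000)=-0.7939; B=V−Δ·S=69.8805
Root portfolio cost Δ·80+B reproduces V0=6.3647.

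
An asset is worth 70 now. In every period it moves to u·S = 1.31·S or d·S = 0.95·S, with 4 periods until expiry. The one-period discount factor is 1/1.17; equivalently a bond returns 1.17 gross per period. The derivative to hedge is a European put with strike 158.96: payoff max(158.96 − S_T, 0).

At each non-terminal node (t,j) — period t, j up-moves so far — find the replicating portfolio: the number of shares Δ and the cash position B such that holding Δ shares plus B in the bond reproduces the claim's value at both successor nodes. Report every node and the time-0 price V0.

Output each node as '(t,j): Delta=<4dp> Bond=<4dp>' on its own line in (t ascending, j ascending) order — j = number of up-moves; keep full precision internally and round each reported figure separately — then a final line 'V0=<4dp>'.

(0,0): Delta=-0.7332 Bond=69.6624
(1,0): Delta=-1.0000 Bond=99.2499
(1,1): Delta=-0.6100 Bond=70.2128
(2,0): Delta=-1.0000 Bond=116.1224
(2,1): Delta=-1.0000 Bond=116.1224
(2,2): Delta=-0.4300 Bond=60.5296
(3,0): Delta=-1.0000 Bond=135.8632
(3,1): Delta=-1.0000 Bond=135.8632
(3,2): Delta=-1.0000 Bond=135.8632
(3,3): Delta=-0.1670 Bond=29.4282
V0=18.3413

Since d<R<u, set p* = (R−d)/(u−d) = 0.6111; price each node as the discounted p*-expectation of its children.
Terminal values V(4,·): V(4,0)=101.9446, V(4,1)=80.3387, V(4,2)=50.5454, V(4,3)=9.4619, V(4,4)=0.0000
  t=3,j=0: stock 60.0162 → up 78.6213 (V=80.3387), down 57.0154 (V=101.9446). Price 75.8470; hedge Δ=-1.0000, bond B=135.8632.
  t=3,j=1: stock 82.7592 → up 108.4146 (V=50.5454), down 78.6213 (V=80.3387). Price 53.1040; hedge Δ=-1.0000, bond B=135.8632.
  t=3,j=2: stock 114.1206 → up 149.4981 (V=9.4619), down 108.4146 (V=50.5454). Price 21.7426; hedge Δ=-1.0000, bond B=135.8632.
  t=3,j=3: stock 157.3664 → up 206.1499 (V=0.0000), down 149.4981 (V=9.4619). Price 3.1450; hedge Δ=-0.1670, bond B=29.4282.
  t=2,j=0: stock 63.1750 → up 82.7592 (V=53.1040), down 60.0162 (V=75.8470). Price 52.9474; hedge Δ=-1.0000, bond B=116.1224.
  t=2,j=1: stock 87.1150 → up 114.1206 (V=21.7426), down 82.7592 (V=53.1040). Price 29.0074; hedge Δ=-1.0000, bond B=116.1224.
  t=2,j=2: stock 120.1270 → up 157.3664 (V=3.1450), down 114.1206 (V=21.7426). Price 8.8696; hedge Δ=-0.4300, bond B=60.5296.
  t=1,j=0: stock 66.5000 → up 87.1150 (V=29.0074), down 63.1750 (V=52.9474). Price 32.7499; hedge Δ=-1.0000, bond B=99.2499.
  t=1,j=1: stock 91.7000 → up 120.1270 (V=8.8696), down 87.1150 (V=29.0074). Price 14.2743; hedge Δ=-0.6100, bond B=70.2128.
  t=0,j=0: stock 70.0000 → up 91.7000 (V=14.2743), down 66.5000 (V=32.7499). Price 18.3413; hedge Δ=-0.7332, bond B=69.6624.
Each (Δ,B) replicates both successor values, so the strategy is self-financing and V0 is arbitrage-free.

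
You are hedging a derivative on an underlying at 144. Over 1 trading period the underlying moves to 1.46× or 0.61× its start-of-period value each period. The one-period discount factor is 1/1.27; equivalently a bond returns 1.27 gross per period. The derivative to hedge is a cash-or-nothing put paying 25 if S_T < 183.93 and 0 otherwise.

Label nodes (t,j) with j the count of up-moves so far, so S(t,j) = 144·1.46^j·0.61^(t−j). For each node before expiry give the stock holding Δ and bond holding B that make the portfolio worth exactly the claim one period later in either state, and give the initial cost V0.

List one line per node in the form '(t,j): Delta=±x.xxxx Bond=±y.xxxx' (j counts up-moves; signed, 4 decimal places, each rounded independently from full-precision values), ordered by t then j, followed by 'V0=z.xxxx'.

(0,0): Delta=-0.2042 Bond=33.8119
V0=4.4002

Since d<R<u, set p* = (R−d)/(u−d) = 0.7765; price each node as the discounted p*-expectation of its children.
Payoff layer (t=1): V(1,0)=25.0000, V(1,1)=0.0000
(0,0): S=144.0000. Δ = (V_up−V_dn)/(S_up−S_dn) = (0.0000−25.0000)/(210.2400−87.8400) = -0.2042. V = [p*·0.0000 + (1−p*)·25.0000]/1.27 = 4.4002. B = V − Δ·S = 33.8119.
Check: Δ(0,0)·S0 + B(0,0) = 4.4002 = V0.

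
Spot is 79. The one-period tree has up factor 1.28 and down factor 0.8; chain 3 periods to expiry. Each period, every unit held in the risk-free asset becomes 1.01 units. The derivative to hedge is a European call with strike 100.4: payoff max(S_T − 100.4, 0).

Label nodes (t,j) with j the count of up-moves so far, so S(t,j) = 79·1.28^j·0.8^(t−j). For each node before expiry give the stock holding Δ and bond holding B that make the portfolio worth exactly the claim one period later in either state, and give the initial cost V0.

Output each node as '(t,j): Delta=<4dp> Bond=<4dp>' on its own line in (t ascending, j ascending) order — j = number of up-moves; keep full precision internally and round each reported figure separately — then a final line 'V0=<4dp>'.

Under the risk-neutral measure, an up-move has probability p* = (R−d)/(u−d) = 0.4375 and values discount at R = 1.01.
Terminal values V(3,·): V(3,0)=0.0000, V(3,1)=0.0000, V(3,2)=3.1469, V(3,3)=65.2750
(2,0): S=50.5600. Δ = (V_up−V_dn)/(S_up−S_dn) = (0.0000−0.0000)/(64.7168−40.4480) = 0.0000. V = [p*·0.0000 + (1−p*)·0.0000]/1.01 = 0.0000. B = V − Δ·S = 0.0000.
(2,1): S=80.8960. Δ = (V_up−V_dn)/(S_up−S_dn) = (3.1469−0.0000)/(103.5469−64.7168) = 0.0810. V = [p*·3.1469 + (1−p*)·0.0000]/1.01 = 1.3631. B = V − Δ·S = -5.1929.
(2,2): S=129.4336. Δ = (V_up−V_dn)/(S_up−S_dn) = (65.2750−3.1469)/(165.6750−103.5469) = 1.0000. V = [p*·65.2750 + (1−p*)·3.1469]/1.01 = 30.0277. B = V − Δ·S = -99.4059.
(1,0): S=63.2000. Δ = (V_up−V_dn)/(S_up−S_dn) = (1.3631−0.0000)/(80.8960−50.5600) = 0.0449. V = [p*·1.3631 + (1−p*)·0.0000]/1.01 = 0.5905. B = V − Δ·S = -2.2494.
(1,1): S=101.1200. Δ = (V_up−V_dn)/(S_up−S_dn) = (30.0277−1.3631)/(129.4336−80.8960) = 0.5906. V = [p*·30.0277 + (1−p*)·1.3631]/1.01 = 13.7662. B = V − Δ·S = -45.9516.
(0,0): S=79.0000. Δ = (V_up−V_dn)/(S_up−S_dn) = (13.7662−0.5905)/(101.1200−63.2000) = 0.3475. V = [p*·13.7662 + (1−p*)·0.5905]/1.01 = 6.2919. B = V − Δ·S = -21.1575.
Each (Δ,B) replicates both successor values, so the strategy is self-financing and V0 is arbitrage-free.

(0,0): Delta=0.3475 Bond=-21.1575
(1,0): Delta=0.0449 Bond=-2.2494
(1,1): Delta=0.5906 Bond=-45.9516
(2,0): Delta=0.0000 Bond=0.0000
(2,1): Delta=0.0810 Bond=-5.1929
(2,2): Delta=1.0000 Bond=-99.4059
V0=6.2919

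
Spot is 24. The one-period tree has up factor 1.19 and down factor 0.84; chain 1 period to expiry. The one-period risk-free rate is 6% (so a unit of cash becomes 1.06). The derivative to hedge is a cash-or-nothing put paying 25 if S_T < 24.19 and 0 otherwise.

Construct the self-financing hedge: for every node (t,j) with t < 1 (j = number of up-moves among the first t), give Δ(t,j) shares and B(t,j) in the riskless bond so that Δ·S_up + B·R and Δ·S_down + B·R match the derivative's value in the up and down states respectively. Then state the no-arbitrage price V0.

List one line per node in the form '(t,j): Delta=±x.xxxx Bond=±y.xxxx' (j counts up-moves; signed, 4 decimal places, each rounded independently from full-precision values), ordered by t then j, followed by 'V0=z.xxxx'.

(0,0): Delta=-2.9762 Bond=80.1887
V0=8.7601

The replicating-portfolio and risk-neutral prices coincide; use p* = (1.06−0.84)/(1.19−0.84) = 0.6286 for the latter.
Terminal payoffs: V(1,0)=25.0000, V(1,1)=0.0000
Node (0,0) S=24.0000: V=(p*·0.0000+(1−p*)·25.0000)/1.06=8.7601; Δ=(0.0000−25.0000)/(28.5600−20.1600)=-2.9762; B=V−Δ·S=80.1887
Each (Δ,B) replicates both successor values, so the strategy is self-financing and V0 is arbitrage-free.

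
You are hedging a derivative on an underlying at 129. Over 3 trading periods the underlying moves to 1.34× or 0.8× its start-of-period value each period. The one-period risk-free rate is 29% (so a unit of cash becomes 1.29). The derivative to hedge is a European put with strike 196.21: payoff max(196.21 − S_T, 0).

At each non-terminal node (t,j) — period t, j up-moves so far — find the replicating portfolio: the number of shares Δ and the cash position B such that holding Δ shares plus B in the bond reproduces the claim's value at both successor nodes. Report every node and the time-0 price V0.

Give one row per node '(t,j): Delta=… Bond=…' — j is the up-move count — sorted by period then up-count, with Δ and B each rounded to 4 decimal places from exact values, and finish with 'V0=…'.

(0,0): Delta=-0.1890 Bond=26.5211
(1,0): Delta=-1.0000 Bond=117.9076
(1,1): Delta=-0.1396 Bond=25.6718
(2,0): Delta=-1.0000 Bond=152.1008
(2,1): Delta=-1.0000 Bond=152.1008
(2,2): Delta=-0.0872 Bond=20.9754
V0=2.1403

Since d<R<u, set p* = (R−d)/(u−d) = 0.9074; price each node as the discounted p*-expectation of its children.
Terminal values V(3,·): V(3,0)=130.1620, V(3,1)=85.5796, V(3,2)=10.9041, V(3,3)=0.0000
  t=2,j=0: stock 82.5600 → up 110.6304 (V=85.5796), down 66.0480 (V=130.1620). Price 69.5408; hedge Δ=-1.0000, bond B=152.1008.
  t=2,j=1: stock 138.2880 → up 185.3059 (V=10.9041), down 110.6304 (V=85.5796). Price 13.8128; hedge Δ=-1.0000, bond B=152.1008.
  t=2,j=2: stock 231.6324 → up 310.3874 (V=0.0000), down 185.3059 (V=10.9041). Price 0.7827; hedge Δ=-0.0872, bond B=20.9754.
  t=1,j=0: stock 103.2000 → up 138.2880 (V=13.8128), down 82.5600 (V=69.5408). Price 14.7076; hedge Δ=-1.0000, bond B=117.9076.
  t=1,j=1: stock 172.8600 → up 231.6324 (V=0.7827), down 138.2880 (V=13.8128). Price 1.5420; hedge Δ=-0.1396, bond B=25.6718.
  t=0,j=0: stock 129.0000 → up 172.8600 (V=1.5420), down 103.2000 (V=14.7076). Price 2.1403; hedge Δ=-0.1890, bond B=26.5211.
Check: Δ(0,0)·S0 + B(0,0) = 2.1403 = V0.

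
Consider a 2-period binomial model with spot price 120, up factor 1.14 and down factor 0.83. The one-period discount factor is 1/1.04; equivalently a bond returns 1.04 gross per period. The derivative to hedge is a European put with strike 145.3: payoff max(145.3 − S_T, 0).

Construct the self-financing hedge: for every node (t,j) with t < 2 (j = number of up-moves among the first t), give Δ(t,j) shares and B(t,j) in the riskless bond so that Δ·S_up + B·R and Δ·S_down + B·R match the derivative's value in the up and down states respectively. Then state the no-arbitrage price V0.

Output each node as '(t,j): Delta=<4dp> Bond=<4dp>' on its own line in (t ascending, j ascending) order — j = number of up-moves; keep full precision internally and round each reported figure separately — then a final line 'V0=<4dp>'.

Risk-neutral probability p* = (R−d)/(u−d) = (1.04−0.83)/(1.14−0.83) = 0.6774.
Terminal payoffs: V(2,0)=62.6320, V(2,1)=31.7560, V(2,2)=0.0000
  t=1,j=0: stock 99.6000 → up 113.5440 (V=31.7560), down 82.6680 (V=62.6320). Price 40.1115; hedge Δ=-1.0000, bond B=139.7115.
  t=1,j=1: stock 136.8000 → up 155.9520 (V=0.0000), down 113.5440 (V=31.7560). Price 9.8499; hedge Δ=-0.7488, bond B=112.2886.
  t=0,j=0: stock 120.0000 → up 136.8000 (V=9.8499), down 99.6000 (V=40.1115). Price 18.8574; hedge Δ=-0.8135, bond B=116.4757.
Self-financing check: at every node Δ·S+B equals the discounted successor values.

(0,0): Delta=-0.8135 Bond=116.4757
(1,0): Delta=-1.0000 Bond=139.7115
(1,1): Delta=-0.7488 Bond=112.2886
V0=18.8574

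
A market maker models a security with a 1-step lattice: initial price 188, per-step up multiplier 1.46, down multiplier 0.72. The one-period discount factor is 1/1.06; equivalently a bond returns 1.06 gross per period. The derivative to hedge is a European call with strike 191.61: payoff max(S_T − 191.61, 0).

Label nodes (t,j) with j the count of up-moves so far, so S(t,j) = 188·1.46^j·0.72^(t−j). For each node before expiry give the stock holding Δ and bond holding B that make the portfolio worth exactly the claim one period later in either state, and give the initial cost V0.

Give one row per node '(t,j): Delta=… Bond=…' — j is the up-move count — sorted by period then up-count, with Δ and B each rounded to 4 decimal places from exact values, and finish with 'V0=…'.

The replicating-portfolio and risk-neutral prices coincide; use p* = (1.06−0.72)/(1.46−0.72) = 0.4595 for the latter.
At expiry t=1: V(1,0)=0.0000, V(1,1)=82.8700
(0,0): S=188.0000. Δ = (V_up−V_dn)/(S_up−S_dn) = (82.8700−0.0000)/(274.4800−135.3600) = 0.5957. V = [p*·82.8700 + (1−p*)·0.0000]/1.06 = 35.9202. B = V − Δ·S = -76.0663.
Self-financing check: at every node Δ·S+B equals the discounted successor values.

(0,0): Delta=0.5957 Bond=-76.0663
V0=35.9202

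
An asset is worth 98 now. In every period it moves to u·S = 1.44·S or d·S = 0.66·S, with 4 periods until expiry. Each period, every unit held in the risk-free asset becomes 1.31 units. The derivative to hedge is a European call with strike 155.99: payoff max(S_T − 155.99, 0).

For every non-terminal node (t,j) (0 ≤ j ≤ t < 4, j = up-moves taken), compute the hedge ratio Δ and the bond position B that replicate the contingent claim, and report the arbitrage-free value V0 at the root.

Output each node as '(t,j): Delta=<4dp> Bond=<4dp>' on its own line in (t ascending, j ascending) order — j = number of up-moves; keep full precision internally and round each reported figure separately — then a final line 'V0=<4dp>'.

Since d<R<u, set p* = (R−d)/(u−d) = 0.8333; price each node as the discounted p*-expectation of its children.
Payoff layer (t=4): V(4,0)=0.0000, V(4,1)=0.0000, V(4,2)=0.0000, V(4,3)=37.1434, V(4,4)=265.3921
(3,0): S=28.1746. Δ = (V_up−V_dn)/(S_up−S_dn) = (0.0000−0.0000)/(40.5714−18.5952) = 0.0000. V = [p*·0.0000 + (1−p*)·0.0000]/1.31 = 0.0000. B = V − Δ·S = 0.0000.
(3,1): S=61.4719. Δ = (V_up−V_dn)/(S_up−S_dn) = (0.0000−0.0000)/(88.5195−40.5714) = 0.0000. V = [p*·0.0000 + (1−p*)·0.0000]/1.31 = 0.0000. B = V − Δ·S = 0.0000.
(3,2): S=134.1204. Δ = (V_up−V_dn)/(S_up−S_dn) = (37.1434−0.0000)/(193.1334−88.5195) = 0.3551. V = [p*·37.1434 + (1−p*)·0.0000]/1.31 = 23.6281. B = V − Δ·S = -23.9917.
(3,3): S=292.6264. Δ = (V_up−V_dn)/(S_up−S_dn) = (265.3921−37.1434)/(421.3821−193.1334) = 1.0000. V = [p*·265.3921 + (1−p*)·37.1434]/1.31 = 173.5501. B = V − Δ·S = -119.0763.
(2,0): S=42.6888. Δ = (V_up−V_dn)/(S_up−S_dn) = (0.0000−0.0000)/(61.4719−28.1746) = 0.0000. V = [p*·0.0000 + (1−p*)·0.0000]/1.31 = 0.0000. B = V − Δ·S = 0.0000.
(2,1): S=93.1392. Δ = (V_up−V_dn)/(S_up−S_dn) = (23.6281−0.0000)/(134.1204−61.4719) = 0.3252. V = [p*·23.6281 + (1−p*)·0.0000]/1.31 = 15.0306. B = V − Δ·S = -15.2619.
(2,2): S=203.2128. Δ = (V_up−V_dn)/(S_up−S_dn) = (173.5501−23.6281)/(292.6264−134.1204) = 0.9458. V = [p*·173.5501 + (1−p*)·23.6281]/1.31 = 113.4069. B = V − Δ·S = -78.8007.
(1,0): S=64.6800. Δ = (V_up−V_dn)/(S_up−S_dn) = (15.0306−0.0000)/(93.1392−42.6888) = 0.2979. V = [p*·15.0306 + (1−p*)·0.0000]/1.31 = 9.5615. B = V − Δ·S = -9.7086.
(1,1): S=141.1200. Δ = (V_up−V_dn)/(S_up−S_dn) = (113.4069−15.0306)/(203.2128−93.1392) = 0.8937. V = [p*·113.4069 + (1−p*)·15.0306]/1.31 = 74.0541. B = V − Δ·S = -52.0694.
(0,0): S=98.0000. Δ = (V_up−V_dn)/(S_up−S_dn) = (74.0541−9.5615)/(141.1200−64.6800) = 0.8437. V = [p*·74.0541 + (1−p*)·9.5615]/1.31 = 48.3247. B = V − Δ·S = -34.3582.
Each (Δ,B) replicates both successor values, so the strategy is self-financing and V0 is arbitrage-free.

(0,0): Delta=0.8437 Bond=-34.3582
(1,0): Delta=0.2979 Bond=-9.7086
(1,1): Delta=0.8937 Bond=-52.0694
(2,0): Delta=0.0000 Bond=0.0000
(2,1): Delta=0.3252 Bond=-15.2619
(2,2): Delta=0.9458 Bond=-78.8007
(3,0): Delta=0.0000 Bond=0.0000
(3,1): Delta=0.0000 Bond=0.0000
(3,2): Delta=0.3551 Bond=-23.9917
(3,3): Delta=1.0000 Bond=-119.0763
V0=48.3247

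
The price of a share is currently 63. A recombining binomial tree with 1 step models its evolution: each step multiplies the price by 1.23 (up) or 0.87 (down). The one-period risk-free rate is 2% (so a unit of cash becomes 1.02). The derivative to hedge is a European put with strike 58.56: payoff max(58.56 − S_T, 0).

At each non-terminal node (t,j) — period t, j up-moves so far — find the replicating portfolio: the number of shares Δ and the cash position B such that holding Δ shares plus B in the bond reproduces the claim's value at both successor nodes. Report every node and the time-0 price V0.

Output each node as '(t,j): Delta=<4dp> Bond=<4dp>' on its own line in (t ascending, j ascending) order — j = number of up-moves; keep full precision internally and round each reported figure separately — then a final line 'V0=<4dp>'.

(0,0): Delta=-0.1653 Bond=12.5613
V0=2.1446

Under the risk-neutral measure, an up-move has probability p* = (R−d)/(u−d) = 0.4167 and values discount at R = 1.02.
Terminal payoffs: V(1,0)=3.7500, V(1,1)=0.0000
  t=0,j=0: stock 63.0000 → up 77.4900 (V=0.0000), down 54.8100 (V=3.7500). Price 2.1446; hedge Δ=-0.1653, bond B=12.5613.
Root portfolio cost Δ·63+B reproduces V0=2.1446.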